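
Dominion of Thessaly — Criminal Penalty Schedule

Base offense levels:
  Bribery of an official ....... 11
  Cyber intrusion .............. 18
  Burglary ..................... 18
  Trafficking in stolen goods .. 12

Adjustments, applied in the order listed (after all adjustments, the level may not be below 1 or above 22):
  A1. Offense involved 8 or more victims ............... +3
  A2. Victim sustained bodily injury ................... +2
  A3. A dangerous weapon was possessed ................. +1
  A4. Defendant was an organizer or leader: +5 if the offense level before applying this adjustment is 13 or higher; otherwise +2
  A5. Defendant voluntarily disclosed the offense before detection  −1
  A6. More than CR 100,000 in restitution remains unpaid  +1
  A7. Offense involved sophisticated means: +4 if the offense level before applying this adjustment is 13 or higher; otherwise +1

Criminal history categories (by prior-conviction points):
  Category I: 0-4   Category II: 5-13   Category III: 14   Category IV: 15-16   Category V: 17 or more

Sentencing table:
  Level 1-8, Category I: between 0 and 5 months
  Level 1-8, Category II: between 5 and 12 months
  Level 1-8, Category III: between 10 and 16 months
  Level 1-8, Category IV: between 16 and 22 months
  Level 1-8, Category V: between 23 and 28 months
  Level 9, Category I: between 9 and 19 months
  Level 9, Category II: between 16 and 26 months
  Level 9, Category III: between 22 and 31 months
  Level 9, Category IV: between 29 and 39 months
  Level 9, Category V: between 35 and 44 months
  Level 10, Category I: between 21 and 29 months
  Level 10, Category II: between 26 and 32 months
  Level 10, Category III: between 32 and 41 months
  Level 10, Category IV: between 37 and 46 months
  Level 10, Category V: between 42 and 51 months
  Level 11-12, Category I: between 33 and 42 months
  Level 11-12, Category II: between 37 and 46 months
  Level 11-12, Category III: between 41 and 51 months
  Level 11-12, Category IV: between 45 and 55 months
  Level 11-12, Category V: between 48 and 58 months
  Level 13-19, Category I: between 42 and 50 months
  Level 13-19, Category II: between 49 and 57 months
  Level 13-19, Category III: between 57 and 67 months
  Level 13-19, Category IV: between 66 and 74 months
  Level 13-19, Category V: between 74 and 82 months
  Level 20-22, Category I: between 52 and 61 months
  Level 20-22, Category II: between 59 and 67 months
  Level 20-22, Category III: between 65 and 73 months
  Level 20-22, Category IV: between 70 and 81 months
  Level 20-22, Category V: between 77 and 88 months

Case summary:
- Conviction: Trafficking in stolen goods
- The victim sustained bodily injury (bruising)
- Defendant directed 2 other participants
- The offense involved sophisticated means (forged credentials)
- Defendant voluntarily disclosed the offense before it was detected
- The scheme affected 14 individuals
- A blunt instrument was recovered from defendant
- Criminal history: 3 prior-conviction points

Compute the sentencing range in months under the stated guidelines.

Base offense level for trafficking in stolen goods: 12.
A1 applies: 12 + 3 = 15.
A2 applies: 15 + 2 = 17.
A3 applies: 17 + 1 = 18.
A4 applies (level before this adjustment is 18 ≥ 13, so +5): 18 + 5 = 23.
A5 applies: 23 − 1 = 22.
A7 applies (level before this adjustment is 22 ≥ 13, so +4): 22 + 4 = 26.
Level 26 exceeds the maximum of 22; capped at 22.
Final offense level: 22.
Criminal history: 3 prior points → Category I (0-4).
Level 22 falls in the 20-22 band.
Grid: Level 20-22 × Category I = 52-61 months.

52-61 months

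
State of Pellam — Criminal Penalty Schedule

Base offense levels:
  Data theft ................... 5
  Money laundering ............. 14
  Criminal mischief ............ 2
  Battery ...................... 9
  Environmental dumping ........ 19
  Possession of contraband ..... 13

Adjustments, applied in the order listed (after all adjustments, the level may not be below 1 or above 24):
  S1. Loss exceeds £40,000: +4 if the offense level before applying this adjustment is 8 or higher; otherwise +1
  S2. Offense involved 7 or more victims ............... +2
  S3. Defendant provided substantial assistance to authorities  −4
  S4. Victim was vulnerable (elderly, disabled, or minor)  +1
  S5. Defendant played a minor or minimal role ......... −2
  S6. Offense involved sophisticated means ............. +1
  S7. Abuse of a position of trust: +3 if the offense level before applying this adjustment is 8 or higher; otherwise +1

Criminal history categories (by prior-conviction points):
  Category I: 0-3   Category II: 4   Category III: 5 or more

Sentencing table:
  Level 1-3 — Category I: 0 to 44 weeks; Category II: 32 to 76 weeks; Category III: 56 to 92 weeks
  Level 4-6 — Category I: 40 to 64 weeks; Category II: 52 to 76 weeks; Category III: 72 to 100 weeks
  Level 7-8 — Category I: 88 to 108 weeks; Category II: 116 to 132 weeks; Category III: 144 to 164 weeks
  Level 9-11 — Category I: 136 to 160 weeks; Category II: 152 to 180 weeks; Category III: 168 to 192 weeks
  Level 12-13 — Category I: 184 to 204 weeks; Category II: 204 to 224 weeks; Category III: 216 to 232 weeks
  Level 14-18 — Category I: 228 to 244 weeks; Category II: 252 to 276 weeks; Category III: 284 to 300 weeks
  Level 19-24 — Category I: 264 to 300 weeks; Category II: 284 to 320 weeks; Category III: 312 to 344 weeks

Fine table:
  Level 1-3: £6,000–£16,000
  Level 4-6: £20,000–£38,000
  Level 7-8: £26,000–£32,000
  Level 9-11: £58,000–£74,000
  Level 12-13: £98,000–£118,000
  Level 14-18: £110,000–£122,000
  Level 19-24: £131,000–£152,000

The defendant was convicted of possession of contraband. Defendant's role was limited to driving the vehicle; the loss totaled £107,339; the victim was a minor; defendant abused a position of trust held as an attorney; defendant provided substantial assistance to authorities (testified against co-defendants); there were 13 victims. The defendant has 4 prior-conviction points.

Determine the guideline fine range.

Base offense level for possession of contraband: 13.
S1 applies (level before this adjustment is 13 ≥ 8, so +4): 13 + 4 = 17.
S2 applies: 17 + 2 = 19.
S3 applies: 19 − 4 = 15.
S4 applies: 15 + 1 = 16.
S5 applies: 16 − 2 = 14.
S6 does not apply.
S7 applies (level before this adjustment is 14 ≥ 8, so +3): 14 + 3 = 17.
Final offense level: 17.
Level 17 falls in the 14-18 band.
Fine table: Level 14-18 → £110,000–£122,000.

£110,000–£122,000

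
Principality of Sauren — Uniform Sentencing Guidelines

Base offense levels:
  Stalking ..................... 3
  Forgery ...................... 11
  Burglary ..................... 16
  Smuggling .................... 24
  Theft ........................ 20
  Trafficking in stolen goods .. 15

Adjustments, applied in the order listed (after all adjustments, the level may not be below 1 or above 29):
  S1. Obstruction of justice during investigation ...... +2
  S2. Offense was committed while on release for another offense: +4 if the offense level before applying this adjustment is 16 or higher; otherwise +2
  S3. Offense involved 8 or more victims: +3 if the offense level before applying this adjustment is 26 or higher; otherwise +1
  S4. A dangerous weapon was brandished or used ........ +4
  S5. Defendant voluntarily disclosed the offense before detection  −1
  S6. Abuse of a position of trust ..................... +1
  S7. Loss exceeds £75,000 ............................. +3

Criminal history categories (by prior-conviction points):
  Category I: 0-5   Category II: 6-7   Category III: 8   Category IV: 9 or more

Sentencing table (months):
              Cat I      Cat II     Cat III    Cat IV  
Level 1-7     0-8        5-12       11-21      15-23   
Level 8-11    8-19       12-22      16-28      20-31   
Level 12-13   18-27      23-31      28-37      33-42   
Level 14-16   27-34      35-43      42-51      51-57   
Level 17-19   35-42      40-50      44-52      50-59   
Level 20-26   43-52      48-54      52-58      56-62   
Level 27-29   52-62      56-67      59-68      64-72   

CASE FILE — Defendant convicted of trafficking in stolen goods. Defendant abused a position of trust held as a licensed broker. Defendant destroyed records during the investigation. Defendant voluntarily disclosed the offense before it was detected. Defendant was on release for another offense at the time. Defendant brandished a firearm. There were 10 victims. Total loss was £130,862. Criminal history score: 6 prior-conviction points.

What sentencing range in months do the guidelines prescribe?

56-67 months

Base offense level for trafficking in stolen goods: 15.
S1 applies: 15 + 2 = 17.
S2 applies (level before this adjustment is 17 ≥ 16, so +4): 17 + 4 = 21.
S3 applies (level before this adjustment is 21 < 26, so +1): 21 + 1 = 22.
S4 applies: 22 + 4 = 26.
S5 applies: 26 − 1 = 25.
S6 applies: 25 + 1 = 26.
S7 applies: 26 + 3 = 29.
Final offense level: 29.
Criminal history: 6 prior points → Category II (6-7).
Level 29 falls in the 27-29 band.
Grid: Level 27-29 × Category II = 56-67 months.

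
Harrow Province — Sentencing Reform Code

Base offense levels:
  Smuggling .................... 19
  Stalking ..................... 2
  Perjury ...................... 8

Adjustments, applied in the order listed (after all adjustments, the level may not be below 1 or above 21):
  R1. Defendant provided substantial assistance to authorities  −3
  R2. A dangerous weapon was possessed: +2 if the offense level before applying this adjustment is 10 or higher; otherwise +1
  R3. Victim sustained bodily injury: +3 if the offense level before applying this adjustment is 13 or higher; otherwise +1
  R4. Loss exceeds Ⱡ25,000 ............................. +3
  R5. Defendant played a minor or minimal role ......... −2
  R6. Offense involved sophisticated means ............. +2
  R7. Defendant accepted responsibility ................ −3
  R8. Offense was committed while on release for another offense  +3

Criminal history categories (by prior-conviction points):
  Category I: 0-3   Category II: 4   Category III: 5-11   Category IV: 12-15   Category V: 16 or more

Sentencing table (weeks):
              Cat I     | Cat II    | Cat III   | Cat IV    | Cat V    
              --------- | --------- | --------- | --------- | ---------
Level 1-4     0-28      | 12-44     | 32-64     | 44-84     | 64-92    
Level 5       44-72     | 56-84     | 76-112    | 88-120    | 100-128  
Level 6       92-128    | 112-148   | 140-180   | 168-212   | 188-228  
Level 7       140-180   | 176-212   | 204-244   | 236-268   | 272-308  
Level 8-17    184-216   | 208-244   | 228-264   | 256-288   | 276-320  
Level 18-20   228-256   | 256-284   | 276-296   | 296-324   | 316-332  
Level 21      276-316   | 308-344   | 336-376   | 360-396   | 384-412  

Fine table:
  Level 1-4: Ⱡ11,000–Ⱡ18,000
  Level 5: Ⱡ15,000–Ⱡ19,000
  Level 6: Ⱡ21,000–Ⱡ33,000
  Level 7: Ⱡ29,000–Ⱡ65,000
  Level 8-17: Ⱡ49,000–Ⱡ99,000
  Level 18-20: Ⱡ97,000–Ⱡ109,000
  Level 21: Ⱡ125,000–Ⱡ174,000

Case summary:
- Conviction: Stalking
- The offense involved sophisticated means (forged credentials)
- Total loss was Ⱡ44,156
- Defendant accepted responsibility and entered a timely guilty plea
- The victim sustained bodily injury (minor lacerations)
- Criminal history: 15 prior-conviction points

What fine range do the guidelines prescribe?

Ⱡ15,000–Ⱡ19,000

Base offense level for stalking: 2.
R3 applies (level before this adjustment is 2 < 13, so +1): 2 + 1 = 3.
R4 applies: 3 + 3 = 6.
R5 does not apply.
R6 applies: 6 + 2 = 8.
R7 applies: 8 − 3 = 5.
R8 does not apply.
Final offense level: 5.
Level 5 falls in the 5 band.
Fine table: Level 5 → Ⱡ15,000–Ⱡ19,000.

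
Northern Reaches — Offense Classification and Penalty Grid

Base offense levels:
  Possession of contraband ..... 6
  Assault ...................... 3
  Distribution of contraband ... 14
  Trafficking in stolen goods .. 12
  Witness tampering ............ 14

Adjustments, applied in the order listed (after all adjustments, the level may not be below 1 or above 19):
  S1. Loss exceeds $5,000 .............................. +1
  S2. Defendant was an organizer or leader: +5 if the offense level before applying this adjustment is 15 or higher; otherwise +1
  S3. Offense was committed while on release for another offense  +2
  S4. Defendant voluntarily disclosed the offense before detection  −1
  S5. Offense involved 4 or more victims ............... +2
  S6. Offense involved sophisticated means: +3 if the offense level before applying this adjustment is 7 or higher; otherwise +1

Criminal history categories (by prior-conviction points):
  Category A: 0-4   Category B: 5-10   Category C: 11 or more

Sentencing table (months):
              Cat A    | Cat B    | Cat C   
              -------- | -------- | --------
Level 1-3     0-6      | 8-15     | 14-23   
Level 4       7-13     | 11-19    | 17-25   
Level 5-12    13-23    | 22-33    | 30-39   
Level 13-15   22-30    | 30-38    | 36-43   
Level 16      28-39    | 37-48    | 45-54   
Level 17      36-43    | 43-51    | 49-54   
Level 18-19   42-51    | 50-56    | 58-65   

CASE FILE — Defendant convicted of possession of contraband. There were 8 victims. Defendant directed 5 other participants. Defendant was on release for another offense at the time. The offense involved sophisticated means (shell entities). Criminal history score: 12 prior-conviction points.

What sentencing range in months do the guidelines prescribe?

Base offense level for possession of contraband: 6.
S1 does not apply.
S2 applies (level before this adjustment is 6 < 15, so +1): 6 + 1 = 7.
S3 applies: 7 + 2 = 9.
S4 does not apply.
S5 applies: 9 + 2 = 11.
S6 applies (level before this adjustment is 11 ≥ 7, so +3): 11 + 3 = 14.
Final offense level: 14.
Criminal history: 12 prior points → Category C (11+).
Level 14 falls in the 13-15 band.
Grid: Level 13-15 × Category C = 36-43 months.

36-43 months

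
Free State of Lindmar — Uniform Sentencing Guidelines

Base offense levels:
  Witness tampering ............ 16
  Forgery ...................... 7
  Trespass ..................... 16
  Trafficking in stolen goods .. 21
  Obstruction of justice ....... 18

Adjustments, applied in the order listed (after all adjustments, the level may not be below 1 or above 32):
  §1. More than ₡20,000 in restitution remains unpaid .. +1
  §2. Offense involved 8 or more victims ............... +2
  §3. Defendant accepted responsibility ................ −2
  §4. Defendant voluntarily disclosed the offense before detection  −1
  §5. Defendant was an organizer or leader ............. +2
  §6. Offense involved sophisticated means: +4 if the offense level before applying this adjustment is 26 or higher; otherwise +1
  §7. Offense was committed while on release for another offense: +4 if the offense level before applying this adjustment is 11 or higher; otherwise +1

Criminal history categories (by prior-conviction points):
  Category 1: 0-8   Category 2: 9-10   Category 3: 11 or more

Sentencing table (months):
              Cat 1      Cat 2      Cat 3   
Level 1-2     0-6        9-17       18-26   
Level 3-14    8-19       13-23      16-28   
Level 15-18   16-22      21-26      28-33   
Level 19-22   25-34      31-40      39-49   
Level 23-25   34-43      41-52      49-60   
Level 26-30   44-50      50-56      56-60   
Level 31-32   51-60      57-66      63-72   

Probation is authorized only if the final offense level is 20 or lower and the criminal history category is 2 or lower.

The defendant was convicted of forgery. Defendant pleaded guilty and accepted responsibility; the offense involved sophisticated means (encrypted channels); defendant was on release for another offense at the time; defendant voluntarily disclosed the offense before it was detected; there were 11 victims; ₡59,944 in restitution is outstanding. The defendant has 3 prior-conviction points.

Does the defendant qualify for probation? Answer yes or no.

Base offense level for forgery: 7.
§1 applies: 7 + 1 = 8.
§2 applies: 8 + 2 = 10.
§3 applies: 10 − 2 = 8.
§4 applies: 8 − 1 = 7.
§6 applies (level before this adjustment is 7 < 26, so +1): 7 + 1 = 8.
§7 applies (level before this adjustment is 8 < 11, so +1): 8 + 1 = 9.
Final offense level: 9.
Criminal history: 3 prior points → Category 1 (0-8).
Level 9 falls in the 3-14 band.
Grid: Level 3-14 × Category 1 = 8-19 months.
Probation check: level 9 ≤ 20 and category 1 ≤ 2 → eligible.

Yes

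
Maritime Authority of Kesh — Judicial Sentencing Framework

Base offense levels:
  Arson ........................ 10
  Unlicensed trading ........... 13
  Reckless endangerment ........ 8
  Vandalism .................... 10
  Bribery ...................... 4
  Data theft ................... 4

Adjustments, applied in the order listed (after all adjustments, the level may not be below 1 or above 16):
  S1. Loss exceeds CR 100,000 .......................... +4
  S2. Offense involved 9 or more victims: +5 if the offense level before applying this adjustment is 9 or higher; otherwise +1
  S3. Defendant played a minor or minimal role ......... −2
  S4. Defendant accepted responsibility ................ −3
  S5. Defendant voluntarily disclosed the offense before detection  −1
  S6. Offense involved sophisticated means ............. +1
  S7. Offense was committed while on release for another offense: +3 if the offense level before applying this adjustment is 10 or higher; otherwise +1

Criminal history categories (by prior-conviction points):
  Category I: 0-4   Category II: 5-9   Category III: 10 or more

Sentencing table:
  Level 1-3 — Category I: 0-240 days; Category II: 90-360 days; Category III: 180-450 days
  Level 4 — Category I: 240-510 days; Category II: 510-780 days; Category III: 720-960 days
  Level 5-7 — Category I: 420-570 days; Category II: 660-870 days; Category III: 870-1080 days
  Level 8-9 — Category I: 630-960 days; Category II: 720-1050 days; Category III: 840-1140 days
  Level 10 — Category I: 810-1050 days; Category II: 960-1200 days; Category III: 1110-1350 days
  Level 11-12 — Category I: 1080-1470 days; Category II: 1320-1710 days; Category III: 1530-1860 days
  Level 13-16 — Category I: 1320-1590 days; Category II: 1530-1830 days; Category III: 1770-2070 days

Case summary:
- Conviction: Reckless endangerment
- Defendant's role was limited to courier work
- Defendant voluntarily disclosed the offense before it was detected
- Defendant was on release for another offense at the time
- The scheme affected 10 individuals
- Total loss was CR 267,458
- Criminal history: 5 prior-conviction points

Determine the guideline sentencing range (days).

1530-1830 days

Base offense level for reckless endangerment: 8.
S1 applies: 8 + 4 = 12.
S2 applies (level before this adjustment is 12 ≥ 9, so +5): 12 + 5 = 17.
S3 applies: 17 − 2 = 15.
S4 does not apply.
S5 applies: 15 − 1 = 14.
S7 applies (level before this adjustment is 14 ≥ 10, so +3): 14 + 3 = 17.
Level 17 exceeds the maximum of 16; capped at 16.
Final offense level: 16.
Criminal history: 5 prior points → Category II (5-9).
Level 16 falls in the 13-16 band.
Grid: Level 13-16 × Category II = 1530-1830 days.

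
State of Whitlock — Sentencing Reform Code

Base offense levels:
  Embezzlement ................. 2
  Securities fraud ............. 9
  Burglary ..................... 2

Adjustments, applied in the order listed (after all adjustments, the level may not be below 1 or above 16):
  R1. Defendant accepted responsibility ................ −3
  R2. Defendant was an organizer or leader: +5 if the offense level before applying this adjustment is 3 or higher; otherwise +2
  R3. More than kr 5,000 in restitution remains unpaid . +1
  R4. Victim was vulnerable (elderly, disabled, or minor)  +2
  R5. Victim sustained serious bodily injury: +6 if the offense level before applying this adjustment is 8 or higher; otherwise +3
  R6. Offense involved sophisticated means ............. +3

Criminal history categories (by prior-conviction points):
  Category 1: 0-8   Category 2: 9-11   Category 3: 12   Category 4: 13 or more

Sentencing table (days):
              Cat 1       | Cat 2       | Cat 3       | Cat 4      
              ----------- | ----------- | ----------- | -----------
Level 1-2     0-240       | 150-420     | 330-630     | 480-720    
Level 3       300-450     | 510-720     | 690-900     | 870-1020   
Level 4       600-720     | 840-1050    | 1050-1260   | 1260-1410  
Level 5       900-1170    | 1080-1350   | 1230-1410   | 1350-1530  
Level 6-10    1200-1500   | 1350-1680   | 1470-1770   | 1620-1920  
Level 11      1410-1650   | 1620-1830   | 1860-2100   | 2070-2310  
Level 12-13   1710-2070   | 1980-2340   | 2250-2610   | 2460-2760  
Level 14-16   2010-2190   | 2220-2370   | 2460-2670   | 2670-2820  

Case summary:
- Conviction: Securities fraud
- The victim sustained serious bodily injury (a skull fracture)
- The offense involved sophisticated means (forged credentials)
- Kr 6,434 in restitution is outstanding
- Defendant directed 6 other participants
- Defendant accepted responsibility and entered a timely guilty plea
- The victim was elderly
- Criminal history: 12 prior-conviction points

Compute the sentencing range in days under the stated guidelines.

2460-2670 days

Base offense level for securities fraud: 9.
R1 applies: 9 − 3 = 6.
R2 applies (level before this adjustment is 6 ≥ 3, so +5): 6 + 5 = 11.
R3 applies: 11 + 1 = 12.
R4 applies: 12 + 2 = 14.
R5 applies (level before this adjustment is 14 ≥ 8, so +6): 14 + 6 = 20.
R6 applies: 20 + 3 = 23.
Level 23 exceeds the maximum of 16; capped at 16.
Final offense level: 16.
Criminal history: 12 prior points → Category 3 (12).
Level 16 falls in the 14-16 band.
Grid: Level 14-16 × Category 3 = 2460-2670 days.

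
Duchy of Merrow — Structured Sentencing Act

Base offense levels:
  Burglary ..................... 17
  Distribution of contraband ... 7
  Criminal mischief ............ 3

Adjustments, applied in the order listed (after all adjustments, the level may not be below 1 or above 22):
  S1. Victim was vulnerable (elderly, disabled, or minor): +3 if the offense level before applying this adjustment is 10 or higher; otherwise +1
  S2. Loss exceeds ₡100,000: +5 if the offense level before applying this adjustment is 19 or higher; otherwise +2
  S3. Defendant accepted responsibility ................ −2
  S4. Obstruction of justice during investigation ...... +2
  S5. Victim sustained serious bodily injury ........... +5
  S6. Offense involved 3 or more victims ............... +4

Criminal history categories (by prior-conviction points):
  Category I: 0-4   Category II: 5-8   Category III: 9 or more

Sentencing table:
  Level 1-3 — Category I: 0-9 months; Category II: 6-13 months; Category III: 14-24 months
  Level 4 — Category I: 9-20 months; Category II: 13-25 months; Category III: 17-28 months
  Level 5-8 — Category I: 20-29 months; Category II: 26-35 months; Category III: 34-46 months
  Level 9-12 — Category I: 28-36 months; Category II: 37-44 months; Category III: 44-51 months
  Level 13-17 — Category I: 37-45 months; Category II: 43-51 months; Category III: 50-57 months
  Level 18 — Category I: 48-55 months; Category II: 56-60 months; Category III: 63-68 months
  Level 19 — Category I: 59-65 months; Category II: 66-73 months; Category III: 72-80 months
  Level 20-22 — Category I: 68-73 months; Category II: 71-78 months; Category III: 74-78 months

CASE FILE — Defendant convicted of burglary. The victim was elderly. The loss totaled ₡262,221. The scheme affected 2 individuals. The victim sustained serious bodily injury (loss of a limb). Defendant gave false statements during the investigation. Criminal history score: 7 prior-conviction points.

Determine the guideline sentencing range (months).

Base offense level for burglary: 17.
S1 applies (level before this adjustment is 17 ≥ 10, so +3): 17 + 3 = 20.
S2 applies (level before this adjustment is 20 ≥ 19, so +5): 20 + 5 = 25.
S4 applies: 25 + 2 = 27.
S5 applies: 27 + 5 = 32.
Level 32 exceeds the maximum of 22; capped at 22.
Final offense level: 22.
Criminal history: 7 prior points → Category II (5-8).
Level 22 falls in the 20-22 band.
Grid: Level 20-22 × Category II = 71-78 months.

71-78 months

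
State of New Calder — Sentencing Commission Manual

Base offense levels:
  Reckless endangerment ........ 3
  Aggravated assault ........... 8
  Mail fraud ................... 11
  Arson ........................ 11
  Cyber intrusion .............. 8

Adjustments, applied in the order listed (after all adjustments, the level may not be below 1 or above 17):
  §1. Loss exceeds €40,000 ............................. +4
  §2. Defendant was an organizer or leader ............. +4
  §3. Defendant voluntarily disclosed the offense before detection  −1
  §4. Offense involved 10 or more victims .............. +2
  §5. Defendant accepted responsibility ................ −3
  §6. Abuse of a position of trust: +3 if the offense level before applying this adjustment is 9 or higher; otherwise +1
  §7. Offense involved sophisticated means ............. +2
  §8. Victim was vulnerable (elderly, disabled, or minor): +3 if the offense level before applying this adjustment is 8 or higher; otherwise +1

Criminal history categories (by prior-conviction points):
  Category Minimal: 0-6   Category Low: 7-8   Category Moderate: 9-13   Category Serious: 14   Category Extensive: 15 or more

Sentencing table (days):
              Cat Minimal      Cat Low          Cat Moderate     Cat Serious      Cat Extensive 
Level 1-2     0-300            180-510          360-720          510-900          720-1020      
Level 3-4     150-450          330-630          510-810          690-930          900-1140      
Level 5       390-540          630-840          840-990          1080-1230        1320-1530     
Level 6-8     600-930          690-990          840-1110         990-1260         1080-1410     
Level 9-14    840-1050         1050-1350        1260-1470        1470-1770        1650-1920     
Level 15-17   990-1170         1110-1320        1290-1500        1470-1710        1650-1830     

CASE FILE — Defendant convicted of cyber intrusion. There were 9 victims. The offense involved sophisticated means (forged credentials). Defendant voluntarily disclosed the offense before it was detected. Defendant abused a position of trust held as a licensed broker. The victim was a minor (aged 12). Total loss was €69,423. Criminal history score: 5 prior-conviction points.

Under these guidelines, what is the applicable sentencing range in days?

990-1170 days

Base offense level for cyber intrusion: 8.
§1 applies: 8 + 4 = 12.
§2 does not apply.
§3 applies: 12 − 1 = 11.
§6 applies (level before this adjustment is 11 ≥ 9, so +3): 11 + 3 = 14.
§7 applies: 14 + 2 = 16.
§8 applies (level before this adjustment is 16 ≥ 8, so +3): 16 + 3 = 19.
Level 19 exceeds the maximum of 17; capped at 17.
Final offense level: 17.
Criminal history: 5 prior points → Category Minimal (0-6).
Level 17 falls in the 15-17 band.
Grid: Level 15-17 × Category Minimal = 990-1170 days.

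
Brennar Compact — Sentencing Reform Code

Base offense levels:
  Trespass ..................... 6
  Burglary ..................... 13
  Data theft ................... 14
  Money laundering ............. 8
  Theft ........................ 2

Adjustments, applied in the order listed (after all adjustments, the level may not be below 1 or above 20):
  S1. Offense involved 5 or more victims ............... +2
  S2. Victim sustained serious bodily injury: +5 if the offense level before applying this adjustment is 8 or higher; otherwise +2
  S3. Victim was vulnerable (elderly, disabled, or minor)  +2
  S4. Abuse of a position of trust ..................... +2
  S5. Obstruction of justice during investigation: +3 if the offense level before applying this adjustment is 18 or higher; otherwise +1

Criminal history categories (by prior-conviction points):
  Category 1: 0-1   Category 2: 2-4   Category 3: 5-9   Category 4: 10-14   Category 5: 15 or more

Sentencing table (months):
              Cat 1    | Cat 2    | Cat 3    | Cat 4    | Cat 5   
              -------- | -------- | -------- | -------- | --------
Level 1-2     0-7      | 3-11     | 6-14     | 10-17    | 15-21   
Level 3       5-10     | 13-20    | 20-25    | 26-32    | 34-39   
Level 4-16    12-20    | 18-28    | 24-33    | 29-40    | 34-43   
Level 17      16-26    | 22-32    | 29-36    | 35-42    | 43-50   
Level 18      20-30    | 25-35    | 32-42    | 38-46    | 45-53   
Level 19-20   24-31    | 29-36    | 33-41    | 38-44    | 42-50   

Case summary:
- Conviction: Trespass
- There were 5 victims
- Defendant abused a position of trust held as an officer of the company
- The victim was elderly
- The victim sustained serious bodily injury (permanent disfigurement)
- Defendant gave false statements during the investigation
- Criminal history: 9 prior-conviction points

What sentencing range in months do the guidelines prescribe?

32-42 months

Base offense level for trespass: 6.
S1 applies: 6 + 2 = 8.
S2 applies (level before this adjustment is 8 ≥ 8, so +5): 8 + 5 = 13.
S3 applies: 13 + 2 = 15.
S4 applies: 15 + 2 = 17.
S5 applies (level before this adjustment is 17 < 18, so +1): 17 + 1 = 18.
Final offense level: 18.
Criminal history: 9 prior points → Category 3 (5-9).
Level 18 falls in the 18 band.
Grid: Level 18 × Category 3 = 32-42 months.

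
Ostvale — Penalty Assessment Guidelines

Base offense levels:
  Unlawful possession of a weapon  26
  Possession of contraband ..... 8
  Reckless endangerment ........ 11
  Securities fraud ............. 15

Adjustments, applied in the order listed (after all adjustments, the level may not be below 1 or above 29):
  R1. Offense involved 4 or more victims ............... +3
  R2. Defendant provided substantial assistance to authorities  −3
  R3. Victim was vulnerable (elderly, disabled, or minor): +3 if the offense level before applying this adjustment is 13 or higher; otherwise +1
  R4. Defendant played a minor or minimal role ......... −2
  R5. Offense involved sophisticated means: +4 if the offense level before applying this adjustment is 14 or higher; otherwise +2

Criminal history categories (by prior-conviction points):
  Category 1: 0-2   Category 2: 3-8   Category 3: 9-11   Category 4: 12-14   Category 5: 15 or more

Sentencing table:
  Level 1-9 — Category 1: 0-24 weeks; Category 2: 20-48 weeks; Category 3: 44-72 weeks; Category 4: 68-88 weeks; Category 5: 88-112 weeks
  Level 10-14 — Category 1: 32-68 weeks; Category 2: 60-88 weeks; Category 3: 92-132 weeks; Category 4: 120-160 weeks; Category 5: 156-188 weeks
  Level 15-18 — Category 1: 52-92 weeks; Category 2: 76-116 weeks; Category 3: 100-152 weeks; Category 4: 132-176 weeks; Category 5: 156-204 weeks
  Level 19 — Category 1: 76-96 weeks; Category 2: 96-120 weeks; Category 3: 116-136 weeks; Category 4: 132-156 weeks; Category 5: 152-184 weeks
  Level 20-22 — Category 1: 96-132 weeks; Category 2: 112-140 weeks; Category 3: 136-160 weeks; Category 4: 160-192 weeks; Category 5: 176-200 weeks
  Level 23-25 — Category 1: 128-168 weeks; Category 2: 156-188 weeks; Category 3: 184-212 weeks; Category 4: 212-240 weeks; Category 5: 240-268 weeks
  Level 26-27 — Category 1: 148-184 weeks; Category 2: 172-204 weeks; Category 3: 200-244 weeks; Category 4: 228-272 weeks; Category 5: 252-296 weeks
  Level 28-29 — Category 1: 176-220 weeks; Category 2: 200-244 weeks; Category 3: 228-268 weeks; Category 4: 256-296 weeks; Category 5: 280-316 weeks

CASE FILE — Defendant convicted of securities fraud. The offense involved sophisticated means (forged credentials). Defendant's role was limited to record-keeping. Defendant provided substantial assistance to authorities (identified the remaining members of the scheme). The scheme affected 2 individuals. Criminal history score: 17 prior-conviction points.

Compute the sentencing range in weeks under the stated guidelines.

156-188 weeks

Base offense level for securities fraud: 15.
R1 does not apply.
R2 applies: 15 − 3 = 12.
R3 does not apply.
R4 applies: 12 − 2 = 10.
R5 applies (level before this adjustment is 10 < 14, so +2): 10 + 2 = 12.
Final offense level: 12.
Criminal history: 17 prior points → Category 5 (15+).
Level 12 falls in the 10-14 band.
Grid: Level 10-14 × Category 5 = 156-188 weeks.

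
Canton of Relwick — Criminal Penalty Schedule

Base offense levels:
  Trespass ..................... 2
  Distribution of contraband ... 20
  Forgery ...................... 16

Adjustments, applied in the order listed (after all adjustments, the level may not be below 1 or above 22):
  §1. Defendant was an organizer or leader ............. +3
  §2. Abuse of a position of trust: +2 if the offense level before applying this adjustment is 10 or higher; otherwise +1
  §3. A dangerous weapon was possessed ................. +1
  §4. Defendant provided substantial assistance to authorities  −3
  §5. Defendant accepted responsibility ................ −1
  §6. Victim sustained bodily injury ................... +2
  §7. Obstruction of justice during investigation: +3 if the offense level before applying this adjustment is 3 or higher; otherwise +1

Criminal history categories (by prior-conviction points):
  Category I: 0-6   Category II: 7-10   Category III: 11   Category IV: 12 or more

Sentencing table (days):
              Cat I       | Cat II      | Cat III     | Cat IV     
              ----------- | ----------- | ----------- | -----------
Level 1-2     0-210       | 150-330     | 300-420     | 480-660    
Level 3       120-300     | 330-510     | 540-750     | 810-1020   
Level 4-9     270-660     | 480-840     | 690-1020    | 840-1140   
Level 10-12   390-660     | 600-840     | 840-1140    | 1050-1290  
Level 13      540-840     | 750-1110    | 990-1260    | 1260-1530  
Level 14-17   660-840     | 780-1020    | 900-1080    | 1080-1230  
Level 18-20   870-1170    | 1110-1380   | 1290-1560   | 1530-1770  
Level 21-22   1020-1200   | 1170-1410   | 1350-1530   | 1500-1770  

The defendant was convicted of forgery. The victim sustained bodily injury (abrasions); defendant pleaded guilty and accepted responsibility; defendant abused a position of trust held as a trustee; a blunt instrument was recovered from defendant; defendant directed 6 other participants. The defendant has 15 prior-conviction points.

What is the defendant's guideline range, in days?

Base offense level for forgery: 16.
§1 applies: 16 + 3 = 19.
§2 applies (level before this adjustment is 19 ≥ 10, so +2): 19 + 2 = 21.
§3 applies: 21 + 1 = 22.
§4 does not apply.
§5 applies: 22 − 1 = 21.
§6 applies: 21 + 2 = 23.
Level 23 exceeds the maximum of 22; capped at 22.
Final offense level: 22.
Criminal history: 15 prior points → Category IV (12+).
Level 22 falls in the 21-22 band.
Grid: Level 21-22 × Category IV = 1500-1770 days.

1500-1770 days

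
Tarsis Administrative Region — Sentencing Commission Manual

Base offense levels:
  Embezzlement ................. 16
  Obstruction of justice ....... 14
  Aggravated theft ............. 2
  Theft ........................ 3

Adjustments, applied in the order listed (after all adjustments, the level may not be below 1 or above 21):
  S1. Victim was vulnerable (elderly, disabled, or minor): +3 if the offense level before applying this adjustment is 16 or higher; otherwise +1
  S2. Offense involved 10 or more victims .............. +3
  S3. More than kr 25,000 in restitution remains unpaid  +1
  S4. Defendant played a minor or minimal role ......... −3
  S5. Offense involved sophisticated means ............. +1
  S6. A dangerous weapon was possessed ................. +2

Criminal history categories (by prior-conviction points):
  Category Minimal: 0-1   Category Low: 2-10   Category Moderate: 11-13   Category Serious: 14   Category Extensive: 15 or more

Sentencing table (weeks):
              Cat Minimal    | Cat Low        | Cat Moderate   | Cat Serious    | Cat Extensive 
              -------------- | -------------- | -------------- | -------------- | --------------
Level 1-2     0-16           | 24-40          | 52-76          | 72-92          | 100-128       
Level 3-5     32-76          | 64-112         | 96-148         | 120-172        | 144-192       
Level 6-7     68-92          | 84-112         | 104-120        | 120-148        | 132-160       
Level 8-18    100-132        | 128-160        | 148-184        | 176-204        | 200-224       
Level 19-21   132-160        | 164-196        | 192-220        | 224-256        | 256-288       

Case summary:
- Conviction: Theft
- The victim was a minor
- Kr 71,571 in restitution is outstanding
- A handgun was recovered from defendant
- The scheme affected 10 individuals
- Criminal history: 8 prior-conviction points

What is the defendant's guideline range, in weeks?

128-160 weeks

Base offense level for theft: 3.
S1 applies (level before this adjustment is 3 < 16, so +1): 3 + 1 = 4.
S2 applies: 4 + 3 = 7.
S3 applies: 7 + 1 = 8.
S4 does not apply.
S5 does not apply.
S6 applies: 8 + 2 = 10.
Final offense level: 10.
Criminal history: 8 prior points → Category Low (2-10).
Level 10 falls in the 8-18 band.
Grid: Level 8-18 × Category Low = 128-160 weeks.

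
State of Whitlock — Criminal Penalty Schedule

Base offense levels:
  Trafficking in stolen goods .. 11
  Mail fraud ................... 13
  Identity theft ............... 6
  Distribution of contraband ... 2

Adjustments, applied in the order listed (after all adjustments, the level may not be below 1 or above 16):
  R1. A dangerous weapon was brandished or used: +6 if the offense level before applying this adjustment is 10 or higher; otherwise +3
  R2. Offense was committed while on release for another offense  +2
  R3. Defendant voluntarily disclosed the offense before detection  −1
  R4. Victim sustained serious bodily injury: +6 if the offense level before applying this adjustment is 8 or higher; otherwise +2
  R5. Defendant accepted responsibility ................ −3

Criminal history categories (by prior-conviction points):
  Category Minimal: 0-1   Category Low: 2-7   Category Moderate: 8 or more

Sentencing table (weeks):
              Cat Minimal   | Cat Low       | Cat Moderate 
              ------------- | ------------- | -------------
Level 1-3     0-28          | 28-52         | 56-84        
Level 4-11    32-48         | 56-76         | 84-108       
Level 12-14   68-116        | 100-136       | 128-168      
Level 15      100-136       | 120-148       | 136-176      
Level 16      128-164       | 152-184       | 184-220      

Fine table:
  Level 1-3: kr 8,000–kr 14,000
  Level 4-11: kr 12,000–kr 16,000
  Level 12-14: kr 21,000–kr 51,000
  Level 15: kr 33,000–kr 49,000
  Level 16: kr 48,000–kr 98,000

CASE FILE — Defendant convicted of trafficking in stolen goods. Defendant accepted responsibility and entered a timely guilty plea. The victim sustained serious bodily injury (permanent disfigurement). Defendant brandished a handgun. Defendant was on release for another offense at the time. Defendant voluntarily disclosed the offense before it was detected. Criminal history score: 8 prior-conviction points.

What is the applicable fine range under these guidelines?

Base offense level for trafficking in stolen goods: 11.
R1 applies (level before this adjustment is 11 ≥ 10, so +6): 11 + 6 = 17.
R2 applies: 17 + 2 = 19.
R3 applies: 19 − 1 = 18.
R4 applies (level before this adjustment is 18 ≥ 8, so +6): 18 + 6 = 24.
R5 applies: 24 − 3 = 21.
Level 21 exceeds the maximum of 16; capped at 16.
Final offense level: 16.
Level 16 falls in the 16 band.
Fine table: Level 16 → kr 48,000–kr 98,000.

kr 48,000–kr 98,000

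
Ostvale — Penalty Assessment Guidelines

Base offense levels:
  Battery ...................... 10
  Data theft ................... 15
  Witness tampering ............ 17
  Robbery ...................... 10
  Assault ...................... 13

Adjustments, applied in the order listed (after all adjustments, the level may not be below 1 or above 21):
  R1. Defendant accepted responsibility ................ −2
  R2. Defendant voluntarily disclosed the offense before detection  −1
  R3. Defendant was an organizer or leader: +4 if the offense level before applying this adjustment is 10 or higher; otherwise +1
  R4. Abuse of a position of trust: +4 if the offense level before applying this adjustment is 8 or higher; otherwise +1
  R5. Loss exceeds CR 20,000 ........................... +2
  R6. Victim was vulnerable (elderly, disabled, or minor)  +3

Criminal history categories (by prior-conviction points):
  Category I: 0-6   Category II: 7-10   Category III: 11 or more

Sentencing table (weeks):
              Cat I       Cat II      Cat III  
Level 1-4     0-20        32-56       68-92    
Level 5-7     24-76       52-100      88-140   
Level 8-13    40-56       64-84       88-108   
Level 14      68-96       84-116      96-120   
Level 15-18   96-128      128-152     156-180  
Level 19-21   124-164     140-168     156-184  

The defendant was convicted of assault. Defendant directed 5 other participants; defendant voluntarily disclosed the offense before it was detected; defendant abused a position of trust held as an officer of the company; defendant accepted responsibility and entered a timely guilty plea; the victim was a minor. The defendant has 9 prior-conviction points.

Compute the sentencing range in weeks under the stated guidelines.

140-168 weeks

Base offense level for assault: 13.
R1 applies: 13 − 2 = 11.
R2 applies: 11 − 1 = 10.
R3 applies (level before this adjustment is 10 ≥ 10, so +4): 10 + 4 = 14.
R4 applies (level before this adjustment is 14 ≥ 8, so +4): 14 + 4 = 18.
R6 applies: 18 + 3 = 21.
Final offense level: 21.
Criminal history: 9 prior points → Category II (7-10).
Level 21 falls in the 19-21 band.
Grid: Level 19-21 × Category II = 140-168 weeks.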